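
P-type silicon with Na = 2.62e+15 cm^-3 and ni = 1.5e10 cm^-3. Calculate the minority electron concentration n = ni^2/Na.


Step 1: Majority hole concentration p ≈ Na = 2.62e+15 cm^-3
Step 2: n = ni^2 / Na = (1.5e10)^2 / 2.62e+15
Step 3: n = 8.59e+04 cm^-3

8.59e+04


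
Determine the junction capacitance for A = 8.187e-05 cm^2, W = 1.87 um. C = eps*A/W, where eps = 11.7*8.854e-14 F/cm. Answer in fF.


Step 1: eps_Si = 11.7 * 8.854e-14 = 1.035918e-12 F/cm
Step 2: W in cm = 1.87 * 1e-4 = 1.87e-04 cm
Step 3: C = 1.035918e-12 * 8.187e-05 / 1.87e-04 = 4.535327e-13 F
Step 4: C = 453.53 fF

453.53


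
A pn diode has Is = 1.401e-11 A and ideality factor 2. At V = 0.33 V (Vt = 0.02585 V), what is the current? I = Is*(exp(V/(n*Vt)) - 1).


Step 1: V/(n*Vt) = 0.33/(2*0.02585) = 6.3830
Step 2: exp(6.3830) = 5.9170e+02
Step 3: I = 1.401e-11 * (5.9170e+02 - 1) = 8.28e-09 A

8.28e-09


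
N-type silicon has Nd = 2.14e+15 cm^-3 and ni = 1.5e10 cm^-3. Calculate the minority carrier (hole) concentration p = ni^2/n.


Step 1: Since Nd >> ni, n ≈ Nd = 2.14e+15 cm^-3
Step 2: p = ni^2 / n = (1.5e10)^2 / 2.14e+15
Step 3: p = 2.25e20 / 2.14e+15 = 1.05e+05 cm^-3

1.05e+05


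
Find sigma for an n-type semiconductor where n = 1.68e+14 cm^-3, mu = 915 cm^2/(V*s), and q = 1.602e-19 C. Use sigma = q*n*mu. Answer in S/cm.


Step 1: sigma = q * n * mu
Step 2: sigma = 1.602e-19 * 1.68e+14 * 915
Step 3: sigma = 2.463e-02 S/cm

2.463e-02


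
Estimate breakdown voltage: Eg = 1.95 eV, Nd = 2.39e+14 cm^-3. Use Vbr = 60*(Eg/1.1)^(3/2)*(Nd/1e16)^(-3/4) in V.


Step 1: Eg/1.1 = 1.95/1.1 = 1.772727
Step 2: (Eg/1.1)^1.5 = 1.772727^1.5 = 2.360276
Step 3: (Nd/1e16)^(-0.75) = (0.0239)^(-0.75) = 16.451351
Step 4: Vbr = 60 * 2.360276 * 16.451351 = 2329.8 V

2329.8


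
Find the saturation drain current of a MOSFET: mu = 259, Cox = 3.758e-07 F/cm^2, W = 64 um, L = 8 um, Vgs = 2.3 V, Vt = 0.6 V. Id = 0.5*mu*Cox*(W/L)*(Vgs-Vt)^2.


Step 1: Overdrive voltage Vov = Vgs - Vt = 2.3 - 0.6 = 1.7 V
Step 2: W/L = 64/8 = 8
Step 3: Id = 0.5 * 259 * 3.758e-07 * 8 * 1.7^2
Step 4: Id = 1.13e-03 A

1.13e-03


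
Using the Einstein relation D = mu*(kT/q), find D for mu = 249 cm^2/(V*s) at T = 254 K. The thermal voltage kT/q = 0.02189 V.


Step 1: D = mu * (kT/q)
Step 2: D = 249 * 0.02189
Step 3: D = 5.45 cm^2/s

5.45


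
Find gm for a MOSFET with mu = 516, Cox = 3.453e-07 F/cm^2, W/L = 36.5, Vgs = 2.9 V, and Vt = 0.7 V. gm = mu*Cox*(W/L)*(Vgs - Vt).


Step 1: Vov = Vgs - Vt = 2.9 - 0.7 = 2.2 V
Step 2: gm = mu * Cox * (W/L) * Vov
Step 3: gm = 516 * 3.453e-07 * 36.5 * 2.2 = 1.43e-02 S

1.43e-02


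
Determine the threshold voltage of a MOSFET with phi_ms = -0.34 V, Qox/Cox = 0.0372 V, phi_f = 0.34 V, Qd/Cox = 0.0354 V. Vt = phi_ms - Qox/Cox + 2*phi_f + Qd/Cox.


Step 1: Vt = phi_ms - Qox/Cox + 2*phi_f + Qd/Cox
Step 2: Vt = -0.34 - 0.0372 + 2*0.34 + 0.0354
Step 3: Vt = -0.34 - 0.0372 + 0.68 + 0.0354
Step 4: Vt = 0.3382 V

0.3382


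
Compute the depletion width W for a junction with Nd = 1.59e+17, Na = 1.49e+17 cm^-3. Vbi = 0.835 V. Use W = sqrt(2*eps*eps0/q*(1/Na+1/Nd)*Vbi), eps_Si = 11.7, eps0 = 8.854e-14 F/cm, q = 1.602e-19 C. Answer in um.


Step 1: 1/Na + 1/Nd = 1/1.49e+17 + 1/1.59e+17 = 1.30007e-17
Step 2: 2*eps*eps0/q = 2*11.7*8.854e-14/1.602e-19 = 1.293281e+07
Step 3: W^2 = 1.293281e+07 * 1.30007e-17 * 0.835 = 1.40393e-10
Step 4: W = sqrt(1.40393e-10) = 1.185e-05 cm = 0.1185 um

0.1185


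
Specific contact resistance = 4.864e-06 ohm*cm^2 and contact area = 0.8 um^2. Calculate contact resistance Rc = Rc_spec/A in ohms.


Step 1: Convert area to cm^2: 0.8 um^2 = 8.0000e-09 cm^2
Step 2: Rc = Rc_spec / A = 4.864e-06 / 8.0000e-09
Step 3: Rc = 6.08e+02 ohms

6.08e+02


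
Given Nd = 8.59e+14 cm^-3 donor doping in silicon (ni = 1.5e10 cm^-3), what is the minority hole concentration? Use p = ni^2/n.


Step 1: Since Nd >> ni, n ≈ Nd = 8.59e+14 cm^-3
Step 2: p = ni^2 / n = (1.5e10)^2 / 8.59e+14
Step 3: p = 2.25e20 / 8.59e+14 = 2.62e+05 cm^-3

2.62e+05


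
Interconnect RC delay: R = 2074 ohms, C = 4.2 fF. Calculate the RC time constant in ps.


Step 1: tau = R * C
Step 2: tau = 2074 * 4.2 fF = 2074 * 4.2e-15 F
Step 3: tau = 8.7108e-12 s = 8.7108 ps

8.7108


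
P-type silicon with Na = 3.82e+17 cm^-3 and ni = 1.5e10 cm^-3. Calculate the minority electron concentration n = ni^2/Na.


Step 1: Majority hole concentration p ≈ Na = 3.82e+17 cm^-3
Step 2: n = ni^2 / Na = (1.5e10)^2 / 3.82e+17
Step 3: n = 5.89e+02 cm^-3

5.89e+02


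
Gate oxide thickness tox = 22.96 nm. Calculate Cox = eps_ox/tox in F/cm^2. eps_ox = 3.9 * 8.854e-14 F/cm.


Step 1: eps_ox = 3.9 * 8.854e-14 = 3.45306e-13 F/cm
Step 2: tox in cm = 22.96 nm * 1e-7 = 2.2960e-06 cm
Step 3: Cox = 3.45306e-13 / 2.2960e-06 = 1.50e-07 F/cm^2

1.50e-07


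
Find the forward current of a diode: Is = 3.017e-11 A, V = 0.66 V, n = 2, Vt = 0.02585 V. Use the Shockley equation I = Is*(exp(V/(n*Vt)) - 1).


Step 1: V/(n*Vt) = 0.66/(2*0.02585) = 12.7660
Step 2: exp(12.7660) = 3.5011e+05
Step 3: I = 3.017e-11 * (3.5011e+05 - 1) = 1.06e-05 A

1.06e-05


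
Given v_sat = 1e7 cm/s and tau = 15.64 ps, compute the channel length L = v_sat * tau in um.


Step 1: tau in seconds = 15.64 ps * 1e-12 = 1.5640e-11 s
Step 2: L = v_sat * tau = 1e7 * 1.5640e-11 = 1.5640e-04 cm
Step 3: L in um = 1.5640e-04 * 1e4 = 1.564 um

1.564


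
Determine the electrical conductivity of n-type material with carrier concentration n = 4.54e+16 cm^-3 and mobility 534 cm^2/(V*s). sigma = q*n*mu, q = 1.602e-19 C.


Step 1: sigma = q * n * mu
Step 2: sigma = 1.602e-19 * 4.54e+16 * 534
Step 3: sigma = 3.884e+00 S/cm

3.884e+00


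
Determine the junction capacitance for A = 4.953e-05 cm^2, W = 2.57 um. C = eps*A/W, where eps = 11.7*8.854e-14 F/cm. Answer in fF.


Step 1: eps_Si = 11.7 * 8.854e-14 = 1.035918e-12 F/cm
Step 2: W in cm = 2.57 * 1e-4 = 2.57e-04 cm
Step 3: C = 1.035918e-12 * 4.953e-05 / 2.57e-04 = 1.996460e-13 F
Step 4: C = 199.65 fF

199.65


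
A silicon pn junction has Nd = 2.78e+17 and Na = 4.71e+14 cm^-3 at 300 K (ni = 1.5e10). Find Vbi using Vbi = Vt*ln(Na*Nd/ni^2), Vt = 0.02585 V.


Step 1: Compute Na*Nd/ni^2 = 4.71e+14 * 2.78e+17 / (1.5e10)^2 = 5.8195e+11
Step 2: ln(5.8195e+11) = 27.0897
Step 3: Vbi = 0.02585 * 27.0897 = 0.7 V

0.7


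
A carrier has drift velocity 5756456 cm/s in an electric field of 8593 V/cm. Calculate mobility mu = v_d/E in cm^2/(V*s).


Step 1: mu = v_d / E
Step 2: mu = 5756456 / 8593
Step 3: mu = 669.9 cm^2/(V*s)

669.9


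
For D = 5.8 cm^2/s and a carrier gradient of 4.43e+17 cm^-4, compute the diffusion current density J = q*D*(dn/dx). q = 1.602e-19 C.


Step 1: J = q * D * (dn/dx)
Step 2: J = 1.602e-19 * 5.8 * 4.43e+17
Step 3: J = 4.12e-01 A/cm^2

4.12e-01


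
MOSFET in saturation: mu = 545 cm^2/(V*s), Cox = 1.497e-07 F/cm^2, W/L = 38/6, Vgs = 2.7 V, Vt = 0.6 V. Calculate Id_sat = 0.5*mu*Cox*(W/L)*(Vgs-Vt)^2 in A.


Step 1: Overdrive voltage Vov = Vgs - Vt = 2.7 - 0.6 = 2.1 V
Step 2: W/L = 38/6 = 6.33333
Step 3: Id = 0.5 * 545 * 1.497e-07 * 6.33333 * 2.1^2
Step 4: Id = 1.14e-03 A

1.14e-03


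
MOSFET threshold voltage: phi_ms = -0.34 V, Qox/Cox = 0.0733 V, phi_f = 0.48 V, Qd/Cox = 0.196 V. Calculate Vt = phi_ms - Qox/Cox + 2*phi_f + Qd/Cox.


Step 1: Vt = phi_ms - Qox/Cox + 2*phi_f + Qd/Cox
Step 2: Vt = -0.34 - 0.0733 + 2*0.48 + 0.196
Step 3: Vt = -0.34 - 0.0733 + 0.96 + 0.196
Step 4: Vt = 0.7427 V

0.7427


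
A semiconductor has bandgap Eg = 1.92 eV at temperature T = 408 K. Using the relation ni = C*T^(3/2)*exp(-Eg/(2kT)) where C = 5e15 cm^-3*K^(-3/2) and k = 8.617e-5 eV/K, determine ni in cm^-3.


Step 1: Compute kT = 8.617e-5 * 408 = 0.03515736 eV
Step 2: Exponent = -Eg/(2kT) = -1.92/(2*0.03515736) = -27.30580
Step 3: T^(3/2) = 408^1.5 = 8241.20
Step 4: ni = 5e15 * 8241.20 * exp(-27.30580) = 5.70e+07 cm^-3

5.70e+07


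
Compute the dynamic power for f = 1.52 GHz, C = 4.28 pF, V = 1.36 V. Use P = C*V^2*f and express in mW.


Step 1: V^2 = 1.36^2 = 1.8496 V^2
Step 2: P = C*V^2*f = 4.28e-12 F * 1.8496 * 1.52e9 Hz
Step 3: P = 1.203275776e-02 W
Step 4: P = 12.033 mW

12.033


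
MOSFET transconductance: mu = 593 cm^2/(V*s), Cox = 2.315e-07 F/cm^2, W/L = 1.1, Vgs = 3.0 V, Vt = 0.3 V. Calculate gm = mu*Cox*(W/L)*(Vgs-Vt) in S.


Step 1: Vov = Vgs - Vt = 3.0 - 0.3 = 2.7 V
Step 2: gm = mu * Cox * (W/L) * Vov
Step 3: gm = 593 * 2.315e-07 * 1.1 * 2.7 = 4.08e-04 S

4.08e-04


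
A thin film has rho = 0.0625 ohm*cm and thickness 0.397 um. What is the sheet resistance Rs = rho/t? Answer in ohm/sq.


Step 1: Convert thickness to cm: t = 0.397 um = 3.9700e-05 cm
Step 2: Rs = rho / t = 0.0625 / 3.9700e-05
Step 3: Rs = 1574.3 ohm/sq

1574.3


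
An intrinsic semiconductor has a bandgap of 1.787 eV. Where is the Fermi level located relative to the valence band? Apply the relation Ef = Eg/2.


Step 1: For an intrinsic semiconductor, the Fermi level sits at midgap.
Step 2: Ef = Eg / 2 = 1.787 / 2 = 0.8935 eV

0.8935


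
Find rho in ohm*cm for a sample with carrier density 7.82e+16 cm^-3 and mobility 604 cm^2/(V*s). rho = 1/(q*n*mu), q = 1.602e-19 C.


Step 1: sigma = q * n * mu = 1.602e-19 * 7.82e+16 * 604 = 7.56669e+00 S/cm
Step 2: rho = 1 / sigma = 1 / 7.56669e+00 = 0.1322 ohm*cm

0.1322


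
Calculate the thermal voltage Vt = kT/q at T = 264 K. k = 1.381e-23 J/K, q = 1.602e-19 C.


Step 1: kT = 1.381e-23 * 264 = 3.64584e-21 J
Step 2: Vt = kT/q = 3.64584e-21 / 1.602e-19
Step 3: Vt = 0.02276 V

0.02276


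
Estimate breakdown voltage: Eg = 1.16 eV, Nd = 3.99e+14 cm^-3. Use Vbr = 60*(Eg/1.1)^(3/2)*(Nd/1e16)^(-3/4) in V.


Step 1: Eg/1.1 = 1.16/1.1 = 1.054545
Step 2: (Eg/1.1)^1.5 = 1.054545^1.5 = 1.082923
Step 3: (Nd/1e16)^(-0.75) = (0.0399)^(-0.75) = 11.201349
Step 4: Vbr = 60 * 1.082923 * 11.201349 = 727.8 V

727.8


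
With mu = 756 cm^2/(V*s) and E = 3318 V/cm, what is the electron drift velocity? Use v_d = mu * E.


Step 1: v_d = mu * E
Step 2: v_d = 756 * 3318 = 2508408
Step 3: v_d = 2.51e+06 cm/s

2.51e+06


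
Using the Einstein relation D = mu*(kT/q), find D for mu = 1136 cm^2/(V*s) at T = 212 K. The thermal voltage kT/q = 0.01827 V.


Step 1: D = mu * (kT/q)
Step 2: D = 1136 * 0.01827
Step 3: D = 20.75 cm^2/s

20.75


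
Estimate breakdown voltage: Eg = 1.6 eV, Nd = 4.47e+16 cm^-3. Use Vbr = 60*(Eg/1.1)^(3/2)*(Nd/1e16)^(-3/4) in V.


Step 1: Eg/1.1 = 1.6/1.1 = 1.454545
Step 2: (Eg/1.1)^1.5 = 1.454545^1.5 = 1.754247
Step 3: (Nd/1e16)^(-0.75) = (4.47)^(-0.75) = 0.325289
Step 4: Vbr = 60 * 1.754247 * 0.325289 = 34.2 V

34.2


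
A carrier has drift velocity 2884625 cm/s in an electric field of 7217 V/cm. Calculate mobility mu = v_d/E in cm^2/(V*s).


Step 1: mu = v_d / E
Step 2: mu = 2884625 / 7217
Step 3: mu = 399.7 cm^2/(V*s)

399.7


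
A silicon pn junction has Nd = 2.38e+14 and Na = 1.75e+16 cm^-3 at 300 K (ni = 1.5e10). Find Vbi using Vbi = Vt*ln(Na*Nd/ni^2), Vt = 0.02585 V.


Step 1: Compute Na*Nd/ni^2 = 1.75e+16 * 2.38e+14 / (1.5e10)^2 = 1.8511e+10
Step 2: ln(1.8511e+10) = 23.6416
Step 3: Vbi = 0.02585 * 23.6416 = 0.611 V

0.611


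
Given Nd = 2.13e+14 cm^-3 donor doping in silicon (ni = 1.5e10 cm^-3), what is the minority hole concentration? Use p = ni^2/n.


Step 1: Since Nd >> ni, n ≈ Nd = 2.13e+14 cm^-3
Step 2: p = ni^2 / n = (1.5e10)^2 / 2.13e+14
Step 3: p = 2.25e20 / 2.13e+14 = 1.06e+06 cm^-3

1.06e+06


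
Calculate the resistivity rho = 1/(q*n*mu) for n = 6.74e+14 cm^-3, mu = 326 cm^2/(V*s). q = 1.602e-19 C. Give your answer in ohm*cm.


Step 1: sigma = q * n * mu = 1.602e-19 * 6.74e+14 * 326 = 3.51998e-02 S/cm
Step 2: rho = 1 / sigma = 1 / 3.51998e-02 = 28.41 ohm*cm

28.41


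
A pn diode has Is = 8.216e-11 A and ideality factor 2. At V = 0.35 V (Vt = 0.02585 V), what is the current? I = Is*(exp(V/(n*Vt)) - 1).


Step 1: V/(n*Vt) = 0.35/(2*0.02585) = 6.7698
Step 2: exp(6.7698) = 8.7114e+02
Step 3: I = 8.216e-11 * (8.7114e+02 - 1) = 7.15e-08 A

7.15e-08


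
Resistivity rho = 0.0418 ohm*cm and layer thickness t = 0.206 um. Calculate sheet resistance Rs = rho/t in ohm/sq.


Step 1: Convert thickness to cm: t = 0.206 um = 2.0600e-05 cm
Step 2: Rs = rho / t = 0.0418 / 2.0600e-05
Step 3: Rs = 2029.1 ohm/sq

2029.1


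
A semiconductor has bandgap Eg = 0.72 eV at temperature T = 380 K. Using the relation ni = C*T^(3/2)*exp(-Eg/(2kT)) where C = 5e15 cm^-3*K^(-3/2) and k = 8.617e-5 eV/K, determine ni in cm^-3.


Step 1: Compute kT = 8.617e-5 * 380 = 0.0327446 eV
Step 2: Exponent = -Eg/(2kT) = -0.72/(2*0.0327446) = -10.99418
Step 3: T^(3/2) = 380^1.5 = 7407.56
Step 4: ni = 5e15 * 7407.56 * exp(-10.99418) = 6.22e+14 cm^-3

6.22e+14


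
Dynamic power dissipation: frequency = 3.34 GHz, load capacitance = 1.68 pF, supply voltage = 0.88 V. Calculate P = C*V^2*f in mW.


Step 1: V^2 = 0.88^2 = 0.7744 V^2
Step 2: P = C*V^2*f = 1.68e-12 F * 0.7744 * 3.34e9 Hz
Step 3: P = 4.34531328e-03 W
Step 4: P = 4.345 mW

4.345


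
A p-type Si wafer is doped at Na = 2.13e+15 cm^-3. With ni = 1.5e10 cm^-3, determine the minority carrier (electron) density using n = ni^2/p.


Step 1: Majority hole concentration p ≈ Na = 2.13e+15 cm^-3
Step 2: n = ni^2 / Na = (1.5e10)^2 / 2.13e+15
Step 3: n = 1.06e+05 cm^-3

1.06e+05


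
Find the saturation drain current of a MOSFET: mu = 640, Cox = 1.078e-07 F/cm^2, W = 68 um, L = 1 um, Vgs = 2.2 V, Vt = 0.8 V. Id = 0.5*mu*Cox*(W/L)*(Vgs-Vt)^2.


Step 1: Overdrive voltage Vov = Vgs - Vt = 2.2 - 0.8 = 1.4 V
Step 2: W/L = 68/1 = 68
Step 3: Id = 0.5 * 640 * 1.078e-07 * 68 * 1.4^2
Step 4: Id = 4.60e-03 A

4.60e-03


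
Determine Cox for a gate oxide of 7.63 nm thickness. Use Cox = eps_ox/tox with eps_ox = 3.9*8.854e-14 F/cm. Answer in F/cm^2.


Step 1: eps_ox = 3.9 * 8.854e-14 = 3.45306e-13 F/cm
Step 2: tox in cm = 7.63 nm * 1e-7 = 7.6300e-07 cm
Step 3: Cox = 3.45306e-13 / 7.6300e-07 = 4.53e-07 F/cm^2

4.53e-07


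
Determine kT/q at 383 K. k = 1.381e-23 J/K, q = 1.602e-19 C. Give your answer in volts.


Step 1: kT = 1.381e-23 * 383 = 5.28923e-21 J
Step 2: Vt = kT/q = 5.28923e-21 / 1.602e-19
Step 3: Vt = 0.03302 V

0.03302


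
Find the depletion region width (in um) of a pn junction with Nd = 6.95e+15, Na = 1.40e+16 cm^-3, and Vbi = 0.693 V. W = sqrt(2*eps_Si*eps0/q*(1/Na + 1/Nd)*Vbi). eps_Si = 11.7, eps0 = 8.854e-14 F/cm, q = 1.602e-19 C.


Step 1: 1/Na + 1/Nd = 1/1.40e+16 + 1/6.95e+15 = 2.15313e-16
Step 2: 2*eps*eps0/q = 2*11.7*8.854e-14/1.602e-19 = 1.293281e+07
Step 3: W^2 = 1.293281e+07 * 2.15313e-16 * 0.693 = 1.92973e-09
Step 4: W = sqrt(1.92973e-09) = 4.393e-05 cm = 0.4393 um

0.4393


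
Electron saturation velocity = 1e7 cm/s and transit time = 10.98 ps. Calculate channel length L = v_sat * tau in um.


Step 1: tau in seconds = 10.98 ps * 1e-12 = 1.0980e-11 s
Step 2: L = v_sat * tau = 1e7 * 1.0980e-11 = 1.0980e-04 cm
Step 3: L in um = 1.0980e-04 * 1e4 = 1.098 um

1.098


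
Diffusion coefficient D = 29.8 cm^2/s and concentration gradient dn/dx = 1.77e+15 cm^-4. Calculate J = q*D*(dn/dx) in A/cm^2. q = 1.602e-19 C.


Step 1: J = q * D * (dn/dx)
Step 2: J = 1.602e-19 * 29.8 * 1.77e+15
Step 3: J = 8.45e-03 A/cm^2

8.45e-03


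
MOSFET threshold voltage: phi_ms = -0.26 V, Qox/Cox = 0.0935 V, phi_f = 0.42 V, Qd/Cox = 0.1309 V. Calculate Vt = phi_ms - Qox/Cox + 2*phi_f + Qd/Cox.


Step 1: Vt = phi_ms - Qox/Cox + 2*phi_f + Qd/Cox
Step 2: Vt = -0.26 - 0.0935 + 2*0.42 + 0.1309
Step 3: Vt = -0.26 - 0.0935 + 0.84 + 0.1309
Step 4: Vt = 0.6174 V

0.6174


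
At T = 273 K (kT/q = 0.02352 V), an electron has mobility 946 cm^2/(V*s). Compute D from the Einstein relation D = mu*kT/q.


Step 1: D = mu * (kT/q)
Step 2: D = 946 * 0.02352
Step 3: D = 22.25 cm^2/s

22.25


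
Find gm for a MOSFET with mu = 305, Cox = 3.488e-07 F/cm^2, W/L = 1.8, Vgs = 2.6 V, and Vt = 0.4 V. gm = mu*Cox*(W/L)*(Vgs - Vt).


Step 1: Vov = Vgs - Vt = 2.6 - 0.4 = 2.2 V
Step 2: gm = mu * Cox * (W/L) * Vov
Step 3: gm = 305 * 3.488e-07 * 1.8 * 2.2 = 4.21e-04 S

4.21e-04


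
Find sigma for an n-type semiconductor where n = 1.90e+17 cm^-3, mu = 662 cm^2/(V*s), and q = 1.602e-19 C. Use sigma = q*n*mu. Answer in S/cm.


Step 1: sigma = q * n * mu
Step 2: sigma = 1.602e-19 * 1.90e+17 * 662
Step 3: sigma = 2.015e+01 S/cm

2.015e+01


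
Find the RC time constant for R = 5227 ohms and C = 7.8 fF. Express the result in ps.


Step 1: tau = R * C
Step 2: tau = 5227 * 7.8 fF = 5227 * 7.8e-15 F
Step 3: tau = 4.07706e-11 s = 40.7706 ps

40.7706


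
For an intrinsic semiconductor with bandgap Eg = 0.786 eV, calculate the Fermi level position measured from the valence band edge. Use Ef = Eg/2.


Step 1: For an intrinsic semiconductor, the Fermi level sits at midgap.
Step 2: Ef = Eg / 2 = 0.786 / 2 = 0.393 eV

0.393


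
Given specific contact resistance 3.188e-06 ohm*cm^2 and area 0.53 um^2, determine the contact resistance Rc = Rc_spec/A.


Step 1: Convert area to cm^2: 0.53 um^2 = 5.3000e-09 cm^2
Step 2: Rc = Rc_spec / A = 3.188e-06 / 5.3000e-09
Step 3: Rc = 6.02e+02 ohms

6.02e+02


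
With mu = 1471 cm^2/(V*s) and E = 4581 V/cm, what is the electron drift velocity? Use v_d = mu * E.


Step 1: v_d = mu * E
Step 2: v_d = 1471 * 4581 = 6738651
Step 3: v_d = 6.74e+06 cm/s

6.74e+06


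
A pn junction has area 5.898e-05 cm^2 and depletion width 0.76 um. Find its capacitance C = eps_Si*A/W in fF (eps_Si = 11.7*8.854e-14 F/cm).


Step 1: eps_Si = 11.7 * 8.854e-14 = 1.035918e-12 F/cm
Step 2: W in cm = 0.76 * 1e-4 = 7.60e-05 cm
Step 3: C = 1.035918e-12 * 5.898e-05 / 7.60e-05 = 8.039269e-13 F
Step 4: C = 803.93 fF

803.93


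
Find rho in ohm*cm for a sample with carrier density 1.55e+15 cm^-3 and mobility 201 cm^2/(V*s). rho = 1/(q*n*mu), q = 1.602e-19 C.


Step 1: sigma = q * n * mu = 1.602e-19 * 1.55e+15 * 201 = 4.99103e-02 S/cm
Step 2: rho = 1 / sigma = 1 / 4.99103e-02 = 20.04 ohm*cm

20.04


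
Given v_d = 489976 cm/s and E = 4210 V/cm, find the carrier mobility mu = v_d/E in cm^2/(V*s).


Step 1: mu = v_d / E
Step 2: mu = 489976 / 4210
Step 3: mu = 116.38 cm^2/(V*s)

116.38


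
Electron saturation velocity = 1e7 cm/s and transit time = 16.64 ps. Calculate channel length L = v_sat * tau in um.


Step 1: tau in seconds = 16.64 ps * 1e-12 = 1.6640e-11 s
Step 2: L = v_sat * tau = 1e7 * 1.6640e-11 = 1.6640e-04 cm
Step 3: L in um = 1.6640e-04 * 1e4 = 1.664 um

1.664


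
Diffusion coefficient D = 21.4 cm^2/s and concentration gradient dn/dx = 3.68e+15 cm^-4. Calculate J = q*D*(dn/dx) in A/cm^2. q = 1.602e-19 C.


Step 1: J = q * D * (dn/dx)
Step 2: J = 1.602e-19 * 21.4 * 3.68e+15
Step 3: J = 1.26e-02 A/cm^2

1.26e-02


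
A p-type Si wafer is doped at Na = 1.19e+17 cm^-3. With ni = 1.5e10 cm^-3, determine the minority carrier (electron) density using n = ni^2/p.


Step 1: Majority hole concentration p ≈ Na = 1.19e+17 cm^-3
Step 2: n = ni^2 / Na = (1.5e10)^2 / 1.19e+17
Step 3: n = 1.89e+03 cm^-3

1.89e+03


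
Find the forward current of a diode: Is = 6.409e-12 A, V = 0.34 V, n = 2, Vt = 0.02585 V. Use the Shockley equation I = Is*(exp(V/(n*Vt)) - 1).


Step 1: V/(n*Vt) = 0.34/(2*0.02585) = 6.5764
Step 2: exp(6.5764) = 7.1795e+02
Step 3: I = 6.409e-12 * (7.1795e+02 - 1) = 4.59e-09 A

4.59e-09


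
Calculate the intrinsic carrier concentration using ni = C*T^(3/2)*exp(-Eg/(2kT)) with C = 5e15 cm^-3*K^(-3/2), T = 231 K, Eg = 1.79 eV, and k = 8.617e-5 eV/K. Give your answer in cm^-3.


Step 1: Compute kT = 8.617e-5 * 231 = 0.01990527 eV
Step 2: Exponent = -Eg/(2kT) = -1.79/(2*0.01990527) = -44.96297
Step 3: T^(3/2) = 231^1.5 = 3510.90
Step 4: ni = 5e15 * 3510.90 * exp(-44.96297) = 5.21e-01 cm^-3

5.21e-01


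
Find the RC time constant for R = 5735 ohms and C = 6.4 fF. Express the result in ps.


Step 1: tau = R * C
Step 2: tau = 5735 * 6.4 fF = 5735 * 6.4e-15 F
Step 3: tau = 3.6704e-11 s = 36.704 ps

36.704


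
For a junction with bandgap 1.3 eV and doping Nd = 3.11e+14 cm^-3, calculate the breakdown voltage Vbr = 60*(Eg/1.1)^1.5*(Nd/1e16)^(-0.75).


Step 1: Eg/1.1 = 1.3/1.1 = 1.181818
Step 2: (Eg/1.1)^1.5 = 1.181818^1.5 = 1.284772
Step 3: (Nd/1e16)^(-0.75) = (0.0311)^(-0.75) = 13.502983
Step 4: Vbr = 60 * 1.284772 * 13.502983 = 1040.9 V

1040.9


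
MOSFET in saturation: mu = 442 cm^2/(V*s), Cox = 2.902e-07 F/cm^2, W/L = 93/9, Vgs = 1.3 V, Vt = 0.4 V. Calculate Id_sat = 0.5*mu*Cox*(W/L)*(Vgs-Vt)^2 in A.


Step 1: Overdrive voltage Vov = Vgs - Vt = 1.3 - 0.4 = 0.9 V
Step 2: W/L = 93/9 = 10.3333
Step 3: Id = 0.5 * 442 * 2.902e-07 * 10.3333 * 0.9^2
Step 4: Id = 5.37e-04 A

5.37e-04


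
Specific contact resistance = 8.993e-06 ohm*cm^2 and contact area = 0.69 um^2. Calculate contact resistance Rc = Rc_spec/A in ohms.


Step 1: Convert area to cm^2: 0.69 um^2 = 6.9000e-09 cm^2
Step 2: Rc = Rc_spec / A = 8.993e-06 / 6.9000e-09
Step 3: Rc = 1.30e+03 ohms

1.30e+03


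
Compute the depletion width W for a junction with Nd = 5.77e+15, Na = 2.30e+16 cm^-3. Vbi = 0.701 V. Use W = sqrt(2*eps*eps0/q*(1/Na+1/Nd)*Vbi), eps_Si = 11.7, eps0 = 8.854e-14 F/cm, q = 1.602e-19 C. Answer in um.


Step 1: 1/Na + 1/Nd = 1/2.30e+16 + 1/5.77e+15 = 2.16788e-16
Step 2: 2*eps*eps0/q = 2*11.7*8.854e-14/1.602e-19 = 1.293281e+07
Step 3: W^2 = 1.293281e+07 * 2.16788e-16 * 0.701 = 1.96538e-09
Step 4: W = sqrt(1.96538e-09) = 4.433e-05 cm = 0.4433 um

0.4433


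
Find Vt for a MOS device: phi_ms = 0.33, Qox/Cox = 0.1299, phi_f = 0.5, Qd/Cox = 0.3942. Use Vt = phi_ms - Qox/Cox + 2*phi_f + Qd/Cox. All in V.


Step 1: Vt = phi_ms - Qox/Cox + 2*phi_f + Qd/Cox
Step 2: Vt = 0.33 - 0.1299 + 2*0.5 + 0.3942
Step 3: Vt = 0.33 - 0.1299 + 1.0 + 0.3942
Step 4: Vt = 1.5943 V

1.5943


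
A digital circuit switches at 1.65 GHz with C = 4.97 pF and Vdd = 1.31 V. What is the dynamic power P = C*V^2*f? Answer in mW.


Step 1: V^2 = 1.31^2 = 1.7161 V^2
Step 2: P = C*V^2*f = 4.97e-12 F * 1.7161 * 1.65e9 Hz
Step 3: P = 1.407287805e-02 W
Step 4: P = 14.073 mW

14.073


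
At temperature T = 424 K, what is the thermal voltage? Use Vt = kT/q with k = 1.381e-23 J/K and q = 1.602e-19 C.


Step 1: kT = 1.381e-23 * 424 = 5.85544e-21 J
Step 2: Vt = kT/q = 5.85544e-21 / 1.602e-19
Step 3: Vt = 0.03655 V

0.03655


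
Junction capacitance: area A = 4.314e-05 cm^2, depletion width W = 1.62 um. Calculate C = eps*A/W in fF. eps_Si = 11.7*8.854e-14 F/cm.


Step 1: eps_Si = 11.7 * 8.854e-14 = 1.035918e-12 F/cm
Step 2: W in cm = 1.62 * 1e-4 = 1.62e-04 cm
Step 3: C = 1.035918e-12 * 4.314e-05 / 1.62e-04 = 2.758611e-13 F
Step 4: C = 275.86 fF

275.86


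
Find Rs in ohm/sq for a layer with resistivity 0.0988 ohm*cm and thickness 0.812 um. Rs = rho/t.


Step 1: Convert thickness to cm: t = 0.812 um = 8.1200e-05 cm
Step 2: Rs = rho / t = 0.0988 / 8.1200e-05
Step 3: Rs = 1216.7 ohm/sq

1216.7


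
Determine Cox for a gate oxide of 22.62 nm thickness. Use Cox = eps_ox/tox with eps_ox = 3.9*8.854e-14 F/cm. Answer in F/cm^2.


Step 1: eps_ox = 3.9 * 8.854e-14 = 3.45306e-13 F/cm
Step 2: tox in cm = 22.62 nm * 1e-7 = 2.2620e-06 cm
Step 3: Cox = 3.45306e-13 / 2.2620e-06 = 1.53e-07 F/cm^2

1.53e-07


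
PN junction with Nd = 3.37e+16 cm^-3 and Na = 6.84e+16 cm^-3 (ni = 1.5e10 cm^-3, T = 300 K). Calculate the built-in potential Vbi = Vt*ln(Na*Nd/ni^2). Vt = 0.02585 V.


Step 1: Compute Na*Nd/ni^2 = 6.84e+16 * 3.37e+16 / (1.5e10)^2 = 1.0245e+13
Step 2: ln(1.0245e+13) = 29.9578
Step 3: Vbi = 0.02585 * 29.9578 = 0.774 V

0.774


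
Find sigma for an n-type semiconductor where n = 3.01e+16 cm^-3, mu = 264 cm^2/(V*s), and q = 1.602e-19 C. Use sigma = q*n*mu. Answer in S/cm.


Step 1: sigma = q * n * mu
Step 2: sigma = 1.602e-19 * 3.01e+16 * 264
Step 3: sigma = 1.273e+00 S/cm

1.273e+00


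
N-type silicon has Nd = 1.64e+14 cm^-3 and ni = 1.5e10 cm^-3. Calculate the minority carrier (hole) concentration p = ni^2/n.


Step 1: Since Nd >> ni, n ≈ Nd = 1.64e+14 cm^-3
Step 2: p = ni^2 / n = (1.5e10)^2 / 1.64e+14
Step 3: p = 2.25e20 / 1.64e+14 = 1.37e+06 cm^-3

1.37e+06


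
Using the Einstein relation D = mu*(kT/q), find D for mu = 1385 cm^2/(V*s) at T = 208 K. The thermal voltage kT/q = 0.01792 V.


Step 1: D = mu * (kT/q)
Step 2: D = 1385 * 0.01792
Step 3: D = 24.82 cm^2/s

24.82


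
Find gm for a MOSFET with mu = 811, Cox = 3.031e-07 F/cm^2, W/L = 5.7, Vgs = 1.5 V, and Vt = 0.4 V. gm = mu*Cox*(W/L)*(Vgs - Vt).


Step 1: Vov = Vgs - Vt = 1.5 - 0.4 = 1.1 V
Step 2: gm = mu * Cox * (W/L) * Vov
Step 3: gm = 811 * 3.031e-07 * 5.7 * 1.1 = 1.54e-03 S

1.54e-03


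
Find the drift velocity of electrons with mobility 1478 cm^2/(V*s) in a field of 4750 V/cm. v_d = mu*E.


Step 1: v_d = mu * E
Step 2: v_d = 1478 * 4750 = 7020500
Step 3: v_d = 7.02e+06 cm/s

7.02e+06


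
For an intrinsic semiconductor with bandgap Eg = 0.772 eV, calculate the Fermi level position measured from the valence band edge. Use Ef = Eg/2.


Step 1: For an intrinsic semiconductor, the Fermi level sits at midgap.
Step 2: Ef = Eg / 2 = 0.772 / 2 = 0.386 eV

0.386


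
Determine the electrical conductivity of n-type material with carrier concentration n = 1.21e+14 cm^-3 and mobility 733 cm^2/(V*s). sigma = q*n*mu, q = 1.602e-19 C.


Step 1: sigma = q * n * mu
Step 2: sigma = 1.602e-19 * 1.21e+14 * 733
Step 3: sigma = 1.421e-02 S/cm

1.421e-02


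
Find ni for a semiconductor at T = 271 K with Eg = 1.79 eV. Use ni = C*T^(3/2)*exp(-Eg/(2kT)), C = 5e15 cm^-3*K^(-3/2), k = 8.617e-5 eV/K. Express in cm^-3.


Step 1: Compute kT = 8.617e-5 * 271 = 0.02335207 eV
Step 2: Exponent = -Eg/(2kT) = -1.79/(2*0.02335207) = -38.32637
Step 3: T^(3/2) = 271^1.5 = 4461.22
Step 4: ni = 5e15 * 4461.22 * exp(-38.32637) = 5.05e+02 cm^-3

5.05e+02


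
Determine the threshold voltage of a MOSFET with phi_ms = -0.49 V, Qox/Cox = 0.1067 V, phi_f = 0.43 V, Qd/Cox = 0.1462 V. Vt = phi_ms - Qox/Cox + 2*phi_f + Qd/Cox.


Step 1: Vt = phi_ms - Qox/Cox + 2*phi_f + Qd/Cox
Step 2: Vt = -0.49 - 0.1067 + 2*0.43 + 0.1462
Step 3: Vt = -0.49 - 0.1067 + 0.86 + 0.1462
Step 4: Vt = 0.4095 V

0.4095


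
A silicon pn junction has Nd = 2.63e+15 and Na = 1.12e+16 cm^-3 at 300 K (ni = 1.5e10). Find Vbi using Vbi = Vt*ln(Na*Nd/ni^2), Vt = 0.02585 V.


Step 1: Compute Na*Nd/ni^2 = 1.12e+16 * 2.63e+15 / (1.5e10)^2 = 1.3092e+11
Step 2: ln(1.3092e+11) = 25.5979
Step 3: Vbi = 0.02585 * 25.5979 = 0.662 V

0.662


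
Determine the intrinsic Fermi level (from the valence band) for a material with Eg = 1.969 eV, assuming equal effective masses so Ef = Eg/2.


Step 1: For an intrinsic semiconductor, the Fermi level sits at midgap.
Step 2: Ef = Eg / 2 = 1.969 / 2 = 0.9845 eV

0.9845


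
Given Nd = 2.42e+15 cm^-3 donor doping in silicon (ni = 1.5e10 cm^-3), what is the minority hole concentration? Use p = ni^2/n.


Step 1: Since Nd >> ni, n ≈ Nd = 2.42e+15 cm^-3
Step 2: p = ni^2 / n = (1.5e10)^2 / 2.42e+15
Step 3: p = 2.25e20 / 2.42e+15 = 9.30e+04 cm^-3

9.30e+04


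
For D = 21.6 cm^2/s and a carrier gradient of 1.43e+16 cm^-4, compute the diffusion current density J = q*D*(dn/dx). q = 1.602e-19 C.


Step 1: J = q * D * (dn/dx)
Step 2: J = 1.602e-19 * 21.6 * 1.43e+16
Step 3: J = 4.95e-02 A/cm^2

4.95e-02


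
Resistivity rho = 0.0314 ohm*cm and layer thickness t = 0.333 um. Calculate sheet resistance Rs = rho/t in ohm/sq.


Step 1: Convert thickness to cm: t = 0.333 um = 3.3300e-05 cm
Step 2: Rs = rho / t = 0.0314 / 3.3300e-05
Step 3: Rs = 942.9 ohm/sq

942.9


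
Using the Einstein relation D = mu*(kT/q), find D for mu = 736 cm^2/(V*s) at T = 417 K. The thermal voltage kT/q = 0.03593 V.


Step 1: D = mu * (kT/q)
Step 2: D = 736 * 0.03593
Step 3: D = 26.44 cm^2/s

26.44


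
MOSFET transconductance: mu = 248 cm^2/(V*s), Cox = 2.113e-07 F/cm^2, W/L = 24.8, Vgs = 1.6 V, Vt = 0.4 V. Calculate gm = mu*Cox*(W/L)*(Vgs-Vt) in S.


Step 1: Vov = Vgs - Vt = 1.6 - 0.4 = 1.2 V
Step 2: gm = mu * Cox * (W/L) * Vov
Step 3: gm = 248 * 2.113e-07 * 24.8 * 1.2 = 1.56e-03 S

1.56e-03


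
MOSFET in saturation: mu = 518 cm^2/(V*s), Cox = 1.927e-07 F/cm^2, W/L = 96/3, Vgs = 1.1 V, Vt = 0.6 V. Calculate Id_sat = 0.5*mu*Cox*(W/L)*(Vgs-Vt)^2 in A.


Step 1: Overdrive voltage Vov = Vgs - Vt = 1.1 - 0.6 = 0.5 V
Step 2: W/L = 96/3 = 32
Step 3: Id = 0.5 * 518 * 1.927e-07 * 32 * 0.5^2
Step 4: Id = 3.99e-04 A

3.99e-04


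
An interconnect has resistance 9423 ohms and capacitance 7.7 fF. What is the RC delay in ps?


Step 1: tau = R * C
Step 2: tau = 9423 * 7.7 fF = 9423 * 7.7e-15 F
Step 3: tau = 7.25571e-11 s = 72.5571 ps

72.5571


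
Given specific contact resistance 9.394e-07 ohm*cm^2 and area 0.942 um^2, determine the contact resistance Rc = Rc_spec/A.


Step 1: Convert area to cm^2: 0.942 um^2 = 9.4200e-09 cm^2
Step 2: Rc = Rc_spec / A = 9.394e-07 / 9.4200e-09
Step 3: Rc = 9.97e+01 ohms

9.97e+01


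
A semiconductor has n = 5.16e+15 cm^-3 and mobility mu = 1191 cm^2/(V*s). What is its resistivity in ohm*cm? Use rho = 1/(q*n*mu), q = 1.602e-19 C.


Step 1: sigma = q * n * mu = 1.602e-19 * 5.16e+15 * 1191 = 9.84519e-01 S/cm
Step 2: rho = 1 / sigma = 1 / 9.84519e-01 = 1.016 ohm*cm

1.016


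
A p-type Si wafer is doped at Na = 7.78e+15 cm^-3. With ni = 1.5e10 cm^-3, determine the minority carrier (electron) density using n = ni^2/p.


Step 1: Majority hole concentration p ≈ Na = 7.78e+15 cm^-3
Step 2: n = ni^2 / Na = (1.5e10)^2 / 7.78e+15
Step 3: n = 2.89e+04 cm^-3

2.89e+04


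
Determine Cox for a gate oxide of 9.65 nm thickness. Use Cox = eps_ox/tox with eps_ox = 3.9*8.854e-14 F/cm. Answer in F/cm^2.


Step 1: eps_ox = 3.9 * 8.854e-14 = 3.45306e-13 F/cm
Step 2: tox in cm = 9.65 nm * 1e-7 = 9.6500e-07 cm
Step 3: Cox = 3.45306e-13 / 9.6500e-07 = 3.58e-07 F/cm^2

3.58e-07


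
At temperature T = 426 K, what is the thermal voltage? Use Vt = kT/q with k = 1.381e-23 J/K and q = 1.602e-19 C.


Step 1: kT = 1.381e-23 * 426 = 5.88306e-21 J
Step 2: Vt = kT/q = 5.88306e-21 / 1.602e-19
Step 3: Vt = 0.03672 V

0.03672


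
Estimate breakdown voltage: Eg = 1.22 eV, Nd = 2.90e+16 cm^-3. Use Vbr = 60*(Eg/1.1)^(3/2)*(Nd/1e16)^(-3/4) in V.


Step 1: Eg/1.1 = 1.22/1.1 = 1.109091
Step 2: (Eg/1.1)^1.5 = 1.109091^1.5 = 1.168021
Step 3: (Nd/1e16)^(-0.75) = (2.9)^(-0.75) = 0.449989
Step 4: Vbr = 60 * 1.168021 * 0.449989 = 31.5 V

31.5


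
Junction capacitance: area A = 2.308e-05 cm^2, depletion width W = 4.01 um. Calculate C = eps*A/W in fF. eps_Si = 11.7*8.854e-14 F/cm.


Step 1: eps_Si = 11.7 * 8.854e-14 = 1.035918e-12 F/cm
Step 2: W in cm = 4.01 * 1e-4 = 4.01e-04 cm
Step 3: C = 1.035918e-12 * 2.308e-05 / 4.01e-04 = 5.962341e-14 F
Step 4: C = 59.62 fF

59.62


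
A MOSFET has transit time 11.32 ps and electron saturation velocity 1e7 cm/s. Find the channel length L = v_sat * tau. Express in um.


Step 1: tau in seconds = 11.32 ps * 1e-12 = 1.1320e-11 s
Step 2: L = v_sat * tau = 1e7 * 1.1320e-11 = 1.1320e-04 cm
Step 3: L in um = 1.1320e-04 * 1e4 = 1.132 um

1.132


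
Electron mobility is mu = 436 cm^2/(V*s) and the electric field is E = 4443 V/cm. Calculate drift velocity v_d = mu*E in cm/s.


Step 1: v_d = mu * E
Step 2: v_d = 436 * 4443 = 1937148
Step 3: v_d = 1.94e+06 cm/s

1.94e+06


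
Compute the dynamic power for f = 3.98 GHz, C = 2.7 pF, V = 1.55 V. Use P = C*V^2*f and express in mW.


Step 1: V^2 = 1.55^2 = 2.4025 V^2
Step 2: P = C*V^2*f = 2.7e-12 F * 2.4025 * 3.98e9 Hz
Step 3: P = 2.5817265e-02 W
Step 4: P = 25.817 mW

25.817


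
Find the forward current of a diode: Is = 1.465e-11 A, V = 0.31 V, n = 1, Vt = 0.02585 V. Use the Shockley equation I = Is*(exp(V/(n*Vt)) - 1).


Step 1: V/(n*Vt) = 0.31/(1*0.02585) = 11.9923
Step 2: exp(11.9923) = 1.6151e+05
Step 3: I = 1.465e-11 * (1.6151e+05 - 1) = 2.37e-06 A

2.37e-06


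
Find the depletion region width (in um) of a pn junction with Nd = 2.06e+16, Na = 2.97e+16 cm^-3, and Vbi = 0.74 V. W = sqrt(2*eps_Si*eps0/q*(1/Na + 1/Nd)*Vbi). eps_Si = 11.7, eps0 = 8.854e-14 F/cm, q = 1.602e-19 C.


Step 1: 1/Na + 1/Nd = 1/2.97e+16 + 1/2.06e+16 = 8.22137e-17
Step 2: 2*eps*eps0/q = 2*11.7*8.854e-14/1.602e-19 = 1.293281e+07
Step 3: W^2 = 1.293281e+07 * 8.22137e-17 * 0.74 = 7.86808e-10
Step 4: W = sqrt(7.86808e-10) = 2.805e-05 cm = 0.2805 um

0.2805


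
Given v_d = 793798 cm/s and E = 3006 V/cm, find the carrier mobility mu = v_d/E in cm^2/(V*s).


Step 1: mu = v_d / E
Step 2: mu = 793798 / 3006
Step 3: mu = 264.07 cm^2/(V*s)

264.07


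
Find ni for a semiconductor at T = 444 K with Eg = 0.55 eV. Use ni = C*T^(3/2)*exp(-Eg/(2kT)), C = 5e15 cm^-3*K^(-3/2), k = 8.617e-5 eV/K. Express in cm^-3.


Step 1: Compute kT = 8.617e-5 * 444 = 0.03825948 eV
Step 2: Exponent = -Eg/(2kT) = -0.55/(2*0.03825948) = -7.18776
Step 3: T^(3/2) = 444^1.5 = 9355.66
Step 4: ni = 5e15 * 9355.66 * exp(-7.18776) = 3.54e+16 cm^-3

3.54e+16


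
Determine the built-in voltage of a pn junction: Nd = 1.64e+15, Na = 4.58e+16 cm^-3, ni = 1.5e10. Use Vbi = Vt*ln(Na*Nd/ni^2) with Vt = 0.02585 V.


Step 1: Compute Na*Nd/ni^2 = 4.58e+16 * 1.64e+15 / (1.5e10)^2 = 3.3383e+11
Step 2: ln(3.3383e+11) = 26.5339
Step 3: Vbi = 0.02585 * 26.5339 = 0.686 V

0.686


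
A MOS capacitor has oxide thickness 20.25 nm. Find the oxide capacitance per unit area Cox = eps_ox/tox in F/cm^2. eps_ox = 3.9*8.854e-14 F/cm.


Step 1: eps_ox = 3.9 * 8.854e-14 = 3.45306e-13 F/cm
Step 2: tox in cm = 20.25 nm * 1e-7 = 2.0250e-06 cm
Step 3: Cox = 3.45306e-13 / 2.0250e-06 = 1.71e-07 F/cm^2

1.71e-07


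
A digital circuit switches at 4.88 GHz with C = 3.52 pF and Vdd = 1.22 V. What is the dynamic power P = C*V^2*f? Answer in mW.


Step 1: V^2 = 1.22^2 = 1.4884 V^2
Step 2: P = C*V^2*f = 3.52e-12 F * 1.4884 * 4.88e9 Hz
Step 3: P = 2.556713984e-02 W
Step 4: P = 25.567 mW

25.567


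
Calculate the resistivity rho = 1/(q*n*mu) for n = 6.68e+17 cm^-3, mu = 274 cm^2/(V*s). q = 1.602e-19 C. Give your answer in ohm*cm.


Step 1: sigma = q * n * mu = 1.602e-19 * 6.68e+17 * 274 = 2.93217e+01 S/cm
Step 2: rho = 1 / sigma = 1 / 2.93217e+01 = 0.0341 ohm*cm

0.0341


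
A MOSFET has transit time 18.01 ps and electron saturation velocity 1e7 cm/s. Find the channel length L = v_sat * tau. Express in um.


Step 1: tau in seconds = 18.01 ps * 1e-12 = 1.8010e-11 s
Step 2: L = v_sat * tau = 1e7 * 1.8010e-11 = 1.8010e-04 cm
Step 3: L in um = 1.8010e-04 * 1e4 = 1.801 um

1.801


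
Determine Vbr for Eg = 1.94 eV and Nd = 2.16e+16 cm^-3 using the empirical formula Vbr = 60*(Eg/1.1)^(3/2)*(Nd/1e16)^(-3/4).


Step 1: Eg/1.1 = 1.94/1.1 = 1.763636
Step 2: (Eg/1.1)^1.5 = 1.763636^1.5 = 2.342143
Step 3: (Nd/1e16)^(-0.75) = (2.16)^(-0.75) = 0.561254
Step 4: Vbr = 60 * 2.342143 * 0.561254 = 78.9 V

78.9


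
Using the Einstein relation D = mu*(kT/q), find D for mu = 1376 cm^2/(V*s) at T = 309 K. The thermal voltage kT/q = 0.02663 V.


Step 1: D = mu * (kT/q)
Step 2: D = 1376 * 0.02663
Step 3: D = 36.64 cm^2/s

36.64


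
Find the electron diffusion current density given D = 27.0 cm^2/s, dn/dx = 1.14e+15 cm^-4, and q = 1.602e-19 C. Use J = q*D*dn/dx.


Step 1: J = q * D * (dn/dx)
Step 2: J = 1.602e-19 * 27.0 * 1.14e+15
Step 3: J = 4.93e-03 A/cm^2

4.93e-03


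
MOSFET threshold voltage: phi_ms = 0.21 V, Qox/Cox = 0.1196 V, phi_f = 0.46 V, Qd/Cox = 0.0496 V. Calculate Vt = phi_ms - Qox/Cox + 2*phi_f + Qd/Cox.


Step 1: Vt = phi_ms - Qox/Cox + 2*phi_f + Qd/Cox
Step 2: Vt = 0.21 - 0.1196 + 2*0.46 + 0.0496
Step 3: Vt = 0.21 - 0.1196 + 0.92 + 0.0496
Step 4: Vt = 1.06 V

1.06


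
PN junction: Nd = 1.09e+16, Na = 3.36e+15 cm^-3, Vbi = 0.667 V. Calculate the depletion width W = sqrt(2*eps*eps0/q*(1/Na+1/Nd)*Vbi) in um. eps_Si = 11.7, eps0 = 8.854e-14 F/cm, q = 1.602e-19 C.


Step 1: 1/Na + 1/Nd = 1/3.36e+15 + 1/1.09e+16 = 3.89362e-16
Step 2: 2*eps*eps0/q = 2*11.7*8.854e-14/1.602e-19 = 1.293281e+07
Step 3: W^2 = 1.293281e+07 * 3.89362e-16 * 0.667 = 3.35871e-09
Step 4: W = sqrt(3.35871e-09) = 5.795e-05 cm = 0.5795 um

0.5795


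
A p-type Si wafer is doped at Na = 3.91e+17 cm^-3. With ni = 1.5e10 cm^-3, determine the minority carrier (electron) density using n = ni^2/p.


Step 1: Majority hole concentration p ≈ Na = 3.91e+17 cm^-3
Step 2: n = ni^2 / Na = (1.5e10)^2 / 3.91e+17
Step 3: n = 5.75e+02 cm^-3

5.75e+02


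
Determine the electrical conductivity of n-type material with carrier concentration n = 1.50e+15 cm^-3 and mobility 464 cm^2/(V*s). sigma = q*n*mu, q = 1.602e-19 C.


Step 1: sigma = q * n * mu
Step 2: sigma = 1.602e-19 * 1.50e+15 * 464
Step 3: sigma = 1.115e-01 S/cm

1.115e-01


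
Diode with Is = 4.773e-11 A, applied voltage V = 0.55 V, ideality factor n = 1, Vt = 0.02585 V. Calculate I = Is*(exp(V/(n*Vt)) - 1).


Step 1: V/(n*Vt) = 0.55/(1*0.02585) = 21.2766
Step 2: exp(21.2766) = 1.7390e+09
Step 3: I = 4.773e-11 * (1.7390e+09 - 1) = 8.30e-02 A

8.30e-02


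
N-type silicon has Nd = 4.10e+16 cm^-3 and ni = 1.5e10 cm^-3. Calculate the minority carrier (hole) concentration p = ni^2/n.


Step 1: Since Nd >> ni, n ≈ Nd = 4.10e+16 cm^-3
Step 2: p = ni^2 / n = (1.5e10)^2 / 4.10e+16
Step 3: p = 2.25e20 / 4.10e+16 = 5.49e+03 cm^-3

5.49e+03


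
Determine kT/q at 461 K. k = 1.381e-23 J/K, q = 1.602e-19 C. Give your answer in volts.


Step 1: kT = 1.381e-23 * 461 = 6.36641e-21 J
Step 2: Vt = kT/q = 6.36641e-21 / 1.602e-19
Step 3: Vt = 0.03974 V

0.03974


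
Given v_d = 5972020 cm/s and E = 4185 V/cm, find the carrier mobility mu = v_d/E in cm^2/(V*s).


Step 1: mu = v_d / E
Step 2: mu = 5972020 / 4185
Step 3: mu = 1427.01 cm^2/(V*s)

1427.01


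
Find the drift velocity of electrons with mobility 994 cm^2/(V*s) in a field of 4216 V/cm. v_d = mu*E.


Step 1: v_d = mu * E
Step 2: v_d = 994 * 4216 = 4190704
Step 3: v_d = 4.19e+06 cm/s

4.19e+06


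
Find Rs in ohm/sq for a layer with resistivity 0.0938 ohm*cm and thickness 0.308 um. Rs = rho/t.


Step 1: Convert thickness to cm: t = 0.308 um = 3.0800e-05 cm
Step 2: Rs = rho / t = 0.0938 / 3.0800e-05
Step 3: Rs = 3045.5 ohm/sq

3045.5


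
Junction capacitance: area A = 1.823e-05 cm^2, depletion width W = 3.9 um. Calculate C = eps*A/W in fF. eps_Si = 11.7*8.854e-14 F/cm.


Step 1: eps_Si = 11.7 * 8.854e-14 = 1.035918e-12 F/cm
Step 2: W in cm = 3.9 * 1e-4 = 3.90e-04 cm
Step 3: C = 1.035918e-12 * 1.823e-05 / 3.90e-04 = 4.842253e-14 F
Step 4: C = 48.42 fF

48.42


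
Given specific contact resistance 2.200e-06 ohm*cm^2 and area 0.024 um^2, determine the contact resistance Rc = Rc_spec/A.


Step 1: Convert area to cm^2: 0.024 um^2 = 2.4000e-10 cm^2
Step 2: Rc = Rc_spec / A = 2.200e-06 / 2.4000e-10
Step 3: Rc = 9.17e+03 ohms

9.17e+03


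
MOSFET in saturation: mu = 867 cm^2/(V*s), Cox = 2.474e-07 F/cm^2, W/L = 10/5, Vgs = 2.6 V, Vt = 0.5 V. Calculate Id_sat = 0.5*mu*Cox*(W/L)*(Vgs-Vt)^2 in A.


Step 1: Overdrive voltage Vov = Vgs - Vt = 2.6 - 0.5 = 2.1 V
Step 2: W/L = 10/5 = 2
Step 3: Id = 0.5 * 867 * 2.474e-07 * 2 * 2.1^2
Step 4: Id = 9.46e-04 A

9.46e-04


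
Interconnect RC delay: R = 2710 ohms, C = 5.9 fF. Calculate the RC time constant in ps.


Step 1: tau = R * C
Step 2: tau = 2710 * 5.9 fF = 2710 * 5.9e-15 F
Step 3: tau = 1.5989e-11 s = 15.989 ps

15.989


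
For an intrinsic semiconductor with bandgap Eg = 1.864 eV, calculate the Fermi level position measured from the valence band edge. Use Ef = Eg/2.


Step 1: For an intrinsic semiconductor, the Fermi level sits at midgap.
Step 2: Ef = Eg / 2 = 1.864 / 2 = 0.932 eV

0.932


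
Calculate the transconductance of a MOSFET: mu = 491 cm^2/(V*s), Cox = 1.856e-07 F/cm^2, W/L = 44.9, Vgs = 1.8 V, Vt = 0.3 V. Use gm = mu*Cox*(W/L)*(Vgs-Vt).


Step 1: Vov = Vgs - Vt = 1.8 - 0.3 = 1.5 V
Step 2: gm = mu * Cox * (W/L) * Vov
Step 3: gm = 491 * 1.856e-07 * 44.9 * 1.5 = 6.14e-03 S

6.14e-03


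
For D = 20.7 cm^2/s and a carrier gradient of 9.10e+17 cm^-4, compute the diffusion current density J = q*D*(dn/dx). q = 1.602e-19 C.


Step 1: J = q * D * (dn/dx)
Step 2: J = 1.602e-19 * 20.7 * 9.10e+17
Step 3: J = 3.02e+00 A/cm^2

3.02e+00
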